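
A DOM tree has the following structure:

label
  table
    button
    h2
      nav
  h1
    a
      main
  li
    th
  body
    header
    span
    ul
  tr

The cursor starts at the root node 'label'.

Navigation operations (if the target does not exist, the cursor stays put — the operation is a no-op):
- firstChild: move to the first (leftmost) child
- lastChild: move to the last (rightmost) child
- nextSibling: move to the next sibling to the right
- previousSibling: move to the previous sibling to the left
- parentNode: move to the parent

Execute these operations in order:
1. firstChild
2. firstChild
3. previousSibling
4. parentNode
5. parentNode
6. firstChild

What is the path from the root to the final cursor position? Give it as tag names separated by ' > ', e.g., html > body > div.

After 1 (firstChild): table
After 2 (firstChild): button
After 3 (previousSibling): button (no-op, stayed)
After 4 (parentNode): table
After 5 (parentNode): label
After 6 (firstChild): table

Answer: label > table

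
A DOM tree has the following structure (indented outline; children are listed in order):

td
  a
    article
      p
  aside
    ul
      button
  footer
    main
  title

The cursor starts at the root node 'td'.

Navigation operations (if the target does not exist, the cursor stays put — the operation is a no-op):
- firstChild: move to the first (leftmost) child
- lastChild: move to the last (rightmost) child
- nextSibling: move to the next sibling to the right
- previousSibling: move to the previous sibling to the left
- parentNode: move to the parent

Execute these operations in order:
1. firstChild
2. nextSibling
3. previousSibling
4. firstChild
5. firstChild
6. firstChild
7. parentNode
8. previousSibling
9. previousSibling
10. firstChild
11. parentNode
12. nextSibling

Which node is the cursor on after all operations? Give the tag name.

Answer: article

Derivation:
After 1 (firstChild): a
After 2 (nextSibling): aside
After 3 (previousSibling): a
After 4 (firstChild): article
After 5 (firstChild): p
After 6 (firstChild): p (no-op, stayed)
After 7 (parentNode): article
After 8 (previousSibling): article (no-op, stayed)
After 9 (previousSibling): article (no-op, stayed)
After 10 (firstChild): p
After 11 (parentNode): article
After 12 (nextSibling): article (no-op, stayed)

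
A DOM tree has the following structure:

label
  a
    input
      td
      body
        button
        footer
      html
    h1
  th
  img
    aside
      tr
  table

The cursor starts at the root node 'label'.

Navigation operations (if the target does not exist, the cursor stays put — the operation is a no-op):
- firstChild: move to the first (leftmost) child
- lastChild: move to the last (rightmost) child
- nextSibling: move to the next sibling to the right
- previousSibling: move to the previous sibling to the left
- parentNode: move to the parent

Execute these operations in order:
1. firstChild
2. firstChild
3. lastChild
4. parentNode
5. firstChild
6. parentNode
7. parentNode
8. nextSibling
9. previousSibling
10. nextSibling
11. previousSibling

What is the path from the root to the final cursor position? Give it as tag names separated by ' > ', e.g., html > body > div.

After 1 (firstChild): a
After 2 (firstChild): input
After 3 (lastChild): html
After 4 (parentNode): input
After 5 (firstChild): td
After 6 (parentNode): input
After 7 (parentNode): a
After 8 (nextSibling): th
After 9 (previousSibling): a
After 10 (nextSibling): th
After 11 (previousSibling): a

Answer: label > a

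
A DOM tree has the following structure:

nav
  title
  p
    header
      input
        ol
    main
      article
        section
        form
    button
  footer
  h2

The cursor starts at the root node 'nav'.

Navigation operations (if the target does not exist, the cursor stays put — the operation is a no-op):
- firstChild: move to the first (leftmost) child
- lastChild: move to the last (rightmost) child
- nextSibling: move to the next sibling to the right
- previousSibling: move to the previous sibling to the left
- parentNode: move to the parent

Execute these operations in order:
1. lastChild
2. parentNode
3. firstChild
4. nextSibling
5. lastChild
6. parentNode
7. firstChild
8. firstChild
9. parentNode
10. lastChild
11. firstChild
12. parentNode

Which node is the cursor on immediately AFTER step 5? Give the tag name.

Answer: button

Derivation:
After 1 (lastChild): h2
After 2 (parentNode): nav
After 3 (firstChild): title
After 4 (nextSibling): p
After 5 (lastChild): button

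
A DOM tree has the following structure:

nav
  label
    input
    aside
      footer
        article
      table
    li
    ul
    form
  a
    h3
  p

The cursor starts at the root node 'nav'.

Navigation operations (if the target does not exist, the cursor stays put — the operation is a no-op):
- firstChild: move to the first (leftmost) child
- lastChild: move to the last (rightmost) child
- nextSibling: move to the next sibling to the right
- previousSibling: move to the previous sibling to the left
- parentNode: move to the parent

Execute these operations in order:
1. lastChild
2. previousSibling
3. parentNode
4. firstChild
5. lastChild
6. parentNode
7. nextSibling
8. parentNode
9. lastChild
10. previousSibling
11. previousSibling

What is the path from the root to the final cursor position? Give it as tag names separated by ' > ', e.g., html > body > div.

After 1 (lastChild): p
After 2 (previousSibling): a
After 3 (parentNode): nav
After 4 (firstChild): label
After 5 (lastChild): form
After 6 (parentNode): label
After 7 (nextSibling): a
After 8 (parentNode): nav
After 9 (lastChild): p
After 10 (previousSibling): a
After 11 (previousSibling): label

Answer: nav > label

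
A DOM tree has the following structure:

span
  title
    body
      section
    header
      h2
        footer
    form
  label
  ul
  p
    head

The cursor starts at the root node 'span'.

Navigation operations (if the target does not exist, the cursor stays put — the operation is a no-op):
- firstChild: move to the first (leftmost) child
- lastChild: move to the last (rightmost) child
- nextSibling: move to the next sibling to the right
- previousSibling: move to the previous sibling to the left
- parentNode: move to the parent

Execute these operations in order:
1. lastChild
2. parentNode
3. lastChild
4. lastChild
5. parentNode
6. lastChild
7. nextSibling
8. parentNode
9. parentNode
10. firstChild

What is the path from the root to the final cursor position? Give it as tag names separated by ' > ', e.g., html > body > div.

After 1 (lastChild): p
After 2 (parentNode): span
After 3 (lastChild): p
After 4 (lastChild): head
After 5 (parentNode): p
After 6 (lastChild): head
After 7 (nextSibling): head (no-op, stayed)
After 8 (parentNode): p
After 9 (parentNode): span
After 10 (firstChild): title

Answer: span > title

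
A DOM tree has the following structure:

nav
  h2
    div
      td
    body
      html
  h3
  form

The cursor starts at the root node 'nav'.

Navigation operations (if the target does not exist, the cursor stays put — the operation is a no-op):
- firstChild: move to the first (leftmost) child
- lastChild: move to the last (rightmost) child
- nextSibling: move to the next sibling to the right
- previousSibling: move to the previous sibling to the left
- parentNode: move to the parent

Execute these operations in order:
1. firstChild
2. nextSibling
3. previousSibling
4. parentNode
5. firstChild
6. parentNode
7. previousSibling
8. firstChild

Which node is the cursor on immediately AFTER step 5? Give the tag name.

After 1 (firstChild): h2
After 2 (nextSibling): h3
After 3 (previousSibling): h2
After 4 (parentNode): nav
After 5 (firstChild): h2

Answer: h2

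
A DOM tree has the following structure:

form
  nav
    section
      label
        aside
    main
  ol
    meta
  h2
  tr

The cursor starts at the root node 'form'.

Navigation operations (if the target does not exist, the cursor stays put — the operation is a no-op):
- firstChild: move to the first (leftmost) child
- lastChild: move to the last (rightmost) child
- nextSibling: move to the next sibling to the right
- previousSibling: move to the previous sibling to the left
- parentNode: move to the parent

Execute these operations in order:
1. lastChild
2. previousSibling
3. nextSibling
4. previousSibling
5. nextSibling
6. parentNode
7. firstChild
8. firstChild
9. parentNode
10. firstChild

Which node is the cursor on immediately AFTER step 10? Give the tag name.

After 1 (lastChild): tr
After 2 (previousSibling): h2
After 3 (nextSibling): tr
After 4 (previousSibling): h2
After 5 (nextSibling): tr
After 6 (parentNode): form
After 7 (firstChild): nav
After 8 (firstChild): section
After 9 (parentNode): nav
After 10 (firstChild): section

Answer: section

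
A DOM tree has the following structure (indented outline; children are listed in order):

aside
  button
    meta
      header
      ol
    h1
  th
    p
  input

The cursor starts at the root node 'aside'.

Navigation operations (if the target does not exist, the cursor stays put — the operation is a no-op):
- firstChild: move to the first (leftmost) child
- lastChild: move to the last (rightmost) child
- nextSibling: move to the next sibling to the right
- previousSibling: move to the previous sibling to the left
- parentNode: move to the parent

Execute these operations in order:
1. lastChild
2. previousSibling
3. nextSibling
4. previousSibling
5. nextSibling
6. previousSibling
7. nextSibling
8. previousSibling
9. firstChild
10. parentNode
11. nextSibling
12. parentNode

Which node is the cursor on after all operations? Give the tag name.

Answer: aside

Derivation:
After 1 (lastChild): input
After 2 (previousSibling): th
After 3 (nextSibling): input
After 4 (previousSibling): th
After 5 (nextSibling): input
After 6 (previousSibling): th
After 7 (nextSibling): input
After 8 (previousSibling): th
After 9 (firstChild): p
After 10 (parentNode): th
After 11 (nextSibling): input
After 12 (parentNode): aside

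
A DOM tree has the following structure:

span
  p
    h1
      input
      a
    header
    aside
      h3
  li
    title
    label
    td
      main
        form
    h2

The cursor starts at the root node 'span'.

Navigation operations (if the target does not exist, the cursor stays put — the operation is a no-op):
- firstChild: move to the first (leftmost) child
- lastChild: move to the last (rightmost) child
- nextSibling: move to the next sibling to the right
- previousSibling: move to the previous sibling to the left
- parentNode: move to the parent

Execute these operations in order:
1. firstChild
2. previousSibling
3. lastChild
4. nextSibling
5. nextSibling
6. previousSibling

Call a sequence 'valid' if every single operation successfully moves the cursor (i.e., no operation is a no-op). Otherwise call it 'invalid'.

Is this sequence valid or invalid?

After 1 (firstChild): p
After 2 (previousSibling): p (no-op, stayed)
After 3 (lastChild): aside
After 4 (nextSibling): aside (no-op, stayed)
After 5 (nextSibling): aside (no-op, stayed)
After 6 (previousSibling): header

Answer: invalid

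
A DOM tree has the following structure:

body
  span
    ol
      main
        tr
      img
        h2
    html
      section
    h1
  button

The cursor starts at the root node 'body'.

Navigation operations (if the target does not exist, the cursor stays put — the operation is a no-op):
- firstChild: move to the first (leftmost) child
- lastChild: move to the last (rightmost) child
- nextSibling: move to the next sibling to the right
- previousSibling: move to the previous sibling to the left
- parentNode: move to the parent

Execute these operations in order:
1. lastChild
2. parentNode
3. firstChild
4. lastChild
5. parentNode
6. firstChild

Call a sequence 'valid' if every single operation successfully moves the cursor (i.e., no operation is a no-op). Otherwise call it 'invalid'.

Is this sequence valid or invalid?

Answer: valid

Derivation:
After 1 (lastChild): button
After 2 (parentNode): body
After 3 (firstChild): span
After 4 (lastChild): h1
After 5 (parentNode): span
After 6 (firstChild): ol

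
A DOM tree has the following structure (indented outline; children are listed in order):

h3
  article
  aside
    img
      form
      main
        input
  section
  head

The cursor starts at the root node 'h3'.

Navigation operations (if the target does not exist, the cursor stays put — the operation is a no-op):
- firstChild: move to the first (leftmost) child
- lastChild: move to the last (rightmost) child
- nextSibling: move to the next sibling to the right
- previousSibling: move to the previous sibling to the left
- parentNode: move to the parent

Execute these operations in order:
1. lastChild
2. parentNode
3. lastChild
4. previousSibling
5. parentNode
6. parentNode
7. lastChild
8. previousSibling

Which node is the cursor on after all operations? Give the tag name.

After 1 (lastChild): head
After 2 (parentNode): h3
After 3 (lastChild): head
After 4 (previousSibling): section
After 5 (parentNode): h3
After 6 (parentNode): h3 (no-op, stayed)
After 7 (lastChild): head
After 8 (previousSibling): section

Answer: section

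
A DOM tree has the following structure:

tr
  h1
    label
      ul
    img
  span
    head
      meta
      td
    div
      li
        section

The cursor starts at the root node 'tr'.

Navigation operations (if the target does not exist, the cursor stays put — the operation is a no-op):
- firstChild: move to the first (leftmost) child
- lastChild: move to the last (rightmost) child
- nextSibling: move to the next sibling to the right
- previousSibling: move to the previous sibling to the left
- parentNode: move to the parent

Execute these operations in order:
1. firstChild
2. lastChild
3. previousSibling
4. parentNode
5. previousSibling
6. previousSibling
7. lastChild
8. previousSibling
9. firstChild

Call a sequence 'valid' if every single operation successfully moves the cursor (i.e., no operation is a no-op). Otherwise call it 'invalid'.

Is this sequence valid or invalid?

Answer: invalid

Derivation:
After 1 (firstChild): h1
After 2 (lastChild): img
After 3 (previousSibling): label
After 4 (parentNode): h1
After 5 (previousSibling): h1 (no-op, stayed)
After 6 (previousSibling): h1 (no-op, stayed)
After 7 (lastChild): img
After 8 (previousSibling): label
After 9 (firstChild): ul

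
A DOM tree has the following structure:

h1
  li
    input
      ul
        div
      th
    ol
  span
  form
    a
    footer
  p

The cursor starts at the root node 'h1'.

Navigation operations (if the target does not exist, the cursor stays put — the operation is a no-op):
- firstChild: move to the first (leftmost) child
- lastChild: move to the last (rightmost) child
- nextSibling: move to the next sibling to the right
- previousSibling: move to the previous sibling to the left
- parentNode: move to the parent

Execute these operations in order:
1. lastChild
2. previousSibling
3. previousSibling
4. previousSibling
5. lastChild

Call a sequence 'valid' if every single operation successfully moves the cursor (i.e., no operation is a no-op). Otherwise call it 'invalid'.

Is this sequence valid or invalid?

Answer: valid

Derivation:
After 1 (lastChild): p
After 2 (previousSibling): form
After 3 (previousSibling): span
After 4 (previousSibling): li
After 5 (lastChild): ol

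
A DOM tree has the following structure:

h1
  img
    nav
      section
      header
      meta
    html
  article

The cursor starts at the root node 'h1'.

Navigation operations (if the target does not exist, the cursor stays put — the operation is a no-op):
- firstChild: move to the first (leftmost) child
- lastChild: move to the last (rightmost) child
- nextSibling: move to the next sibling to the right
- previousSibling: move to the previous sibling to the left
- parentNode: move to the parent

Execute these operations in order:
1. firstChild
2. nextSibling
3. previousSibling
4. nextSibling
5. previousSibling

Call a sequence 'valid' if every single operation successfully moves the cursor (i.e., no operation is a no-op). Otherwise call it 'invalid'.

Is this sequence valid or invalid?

After 1 (firstChild): img
After 2 (nextSibling): article
After 3 (previousSibling): img
After 4 (nextSibling): article
After 5 (previousSibling): img

Answer: valid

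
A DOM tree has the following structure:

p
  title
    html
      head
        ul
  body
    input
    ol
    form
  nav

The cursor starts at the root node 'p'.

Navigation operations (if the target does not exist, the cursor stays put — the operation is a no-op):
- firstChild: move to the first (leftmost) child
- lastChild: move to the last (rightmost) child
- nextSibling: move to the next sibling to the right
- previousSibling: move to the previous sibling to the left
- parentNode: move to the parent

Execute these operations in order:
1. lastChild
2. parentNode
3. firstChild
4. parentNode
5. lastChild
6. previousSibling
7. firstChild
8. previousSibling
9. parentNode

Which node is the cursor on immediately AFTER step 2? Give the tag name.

Answer: p

Derivation:
After 1 (lastChild): nav
After 2 (parentNode): p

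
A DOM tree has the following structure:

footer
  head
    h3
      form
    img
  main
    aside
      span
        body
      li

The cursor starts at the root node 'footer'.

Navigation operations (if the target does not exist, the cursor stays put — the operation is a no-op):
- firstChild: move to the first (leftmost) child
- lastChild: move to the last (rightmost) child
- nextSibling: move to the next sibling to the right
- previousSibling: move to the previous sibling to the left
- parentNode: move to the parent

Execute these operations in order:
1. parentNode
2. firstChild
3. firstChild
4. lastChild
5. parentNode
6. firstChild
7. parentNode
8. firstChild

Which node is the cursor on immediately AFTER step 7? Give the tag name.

After 1 (parentNode): footer (no-op, stayed)
After 2 (firstChild): head
After 3 (firstChild): h3
After 4 (lastChild): form
After 5 (parentNode): h3
After 6 (firstChild): form
After 7 (parentNode): h3

Answer: h3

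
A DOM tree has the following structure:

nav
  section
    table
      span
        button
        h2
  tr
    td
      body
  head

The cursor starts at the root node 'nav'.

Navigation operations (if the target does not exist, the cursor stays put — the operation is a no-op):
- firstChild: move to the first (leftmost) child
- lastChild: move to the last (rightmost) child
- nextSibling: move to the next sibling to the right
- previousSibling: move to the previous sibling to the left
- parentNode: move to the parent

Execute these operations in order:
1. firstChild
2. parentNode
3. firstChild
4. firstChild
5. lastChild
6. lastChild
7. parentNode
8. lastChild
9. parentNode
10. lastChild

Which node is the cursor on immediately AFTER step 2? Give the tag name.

After 1 (firstChild): section
After 2 (parentNode): nav

Answer: nav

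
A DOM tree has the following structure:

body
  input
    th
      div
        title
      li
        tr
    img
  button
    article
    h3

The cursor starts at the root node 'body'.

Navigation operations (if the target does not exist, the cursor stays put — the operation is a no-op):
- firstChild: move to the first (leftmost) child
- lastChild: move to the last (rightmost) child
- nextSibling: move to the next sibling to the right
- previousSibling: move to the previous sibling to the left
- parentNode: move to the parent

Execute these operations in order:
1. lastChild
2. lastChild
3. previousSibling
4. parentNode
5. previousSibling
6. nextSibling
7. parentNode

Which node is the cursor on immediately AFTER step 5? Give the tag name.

Answer: input

Derivation:
After 1 (lastChild): button
After 2 (lastChild): h3
After 3 (previousSibling): article
After 4 (parentNode): button
After 5 (previousSibling): input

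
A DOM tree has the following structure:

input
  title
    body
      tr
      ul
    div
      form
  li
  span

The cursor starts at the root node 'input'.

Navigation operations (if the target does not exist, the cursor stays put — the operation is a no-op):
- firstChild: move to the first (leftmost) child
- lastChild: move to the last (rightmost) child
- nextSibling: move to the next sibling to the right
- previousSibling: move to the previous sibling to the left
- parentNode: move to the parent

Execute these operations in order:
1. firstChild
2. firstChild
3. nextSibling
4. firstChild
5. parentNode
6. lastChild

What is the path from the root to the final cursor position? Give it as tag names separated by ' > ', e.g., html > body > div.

Answer: input > title > div > form

Derivation:
After 1 (firstChild): title
After 2 (firstChild): body
After 3 (nextSibling): div
After 4 (firstChild): form
After 5 (parentNode): div
After 6 (lastChild): form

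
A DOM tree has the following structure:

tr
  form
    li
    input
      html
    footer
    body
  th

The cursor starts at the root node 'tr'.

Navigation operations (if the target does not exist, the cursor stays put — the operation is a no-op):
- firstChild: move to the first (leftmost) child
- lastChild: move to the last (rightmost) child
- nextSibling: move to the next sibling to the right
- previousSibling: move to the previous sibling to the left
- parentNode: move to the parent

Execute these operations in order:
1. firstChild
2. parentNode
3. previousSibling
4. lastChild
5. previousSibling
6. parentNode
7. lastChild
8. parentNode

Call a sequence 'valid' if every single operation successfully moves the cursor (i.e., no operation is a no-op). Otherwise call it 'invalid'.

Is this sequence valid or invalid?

Answer: invalid

Derivation:
After 1 (firstChild): form
After 2 (parentNode): tr
After 3 (previousSibling): tr (no-op, stayed)
After 4 (lastChild): th
After 5 (previousSibling): form
After 6 (parentNode): tr
After 7 (lastChild): th
After 8 (parentNode): tr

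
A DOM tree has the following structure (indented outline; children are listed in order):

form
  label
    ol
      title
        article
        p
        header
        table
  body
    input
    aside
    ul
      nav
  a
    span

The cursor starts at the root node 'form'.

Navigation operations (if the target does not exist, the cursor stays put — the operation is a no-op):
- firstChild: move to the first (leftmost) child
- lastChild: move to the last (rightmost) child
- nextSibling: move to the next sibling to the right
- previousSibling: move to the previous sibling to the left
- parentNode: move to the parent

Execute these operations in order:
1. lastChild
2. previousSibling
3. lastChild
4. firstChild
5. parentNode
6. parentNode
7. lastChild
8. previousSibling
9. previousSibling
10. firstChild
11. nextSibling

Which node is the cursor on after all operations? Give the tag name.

Answer: aside

Derivation:
After 1 (lastChild): a
After 2 (previousSibling): body
After 3 (lastChild): ul
After 4 (firstChild): nav
After 5 (parentNode): ul
After 6 (parentNode): body
After 7 (lastChild): ul
After 8 (previousSibling): aside
After 9 (previousSibling): input
After 10 (firstChild): input (no-op, stayed)
After 11 (nextSibling): aside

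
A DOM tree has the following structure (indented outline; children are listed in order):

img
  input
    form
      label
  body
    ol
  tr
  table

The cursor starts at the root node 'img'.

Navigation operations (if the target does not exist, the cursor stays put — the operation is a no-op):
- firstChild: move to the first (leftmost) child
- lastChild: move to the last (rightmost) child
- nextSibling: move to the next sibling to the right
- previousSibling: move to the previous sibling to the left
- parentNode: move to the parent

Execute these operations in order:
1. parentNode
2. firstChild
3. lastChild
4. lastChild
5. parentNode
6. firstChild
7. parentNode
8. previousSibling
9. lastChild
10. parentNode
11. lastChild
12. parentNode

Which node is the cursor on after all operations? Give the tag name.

After 1 (parentNode): img (no-op, stayed)
After 2 (firstChild): input
After 3 (lastChild): form
After 4 (lastChild): label
After 5 (parentNode): form
After 6 (firstChild): label
After 7 (parentNode): form
After 8 (previousSibling): form (no-op, stayed)
After 9 (lastChild): label
After 10 (parentNode): form
After 11 (lastChild): label
After 12 (parentNode): form

Answer: form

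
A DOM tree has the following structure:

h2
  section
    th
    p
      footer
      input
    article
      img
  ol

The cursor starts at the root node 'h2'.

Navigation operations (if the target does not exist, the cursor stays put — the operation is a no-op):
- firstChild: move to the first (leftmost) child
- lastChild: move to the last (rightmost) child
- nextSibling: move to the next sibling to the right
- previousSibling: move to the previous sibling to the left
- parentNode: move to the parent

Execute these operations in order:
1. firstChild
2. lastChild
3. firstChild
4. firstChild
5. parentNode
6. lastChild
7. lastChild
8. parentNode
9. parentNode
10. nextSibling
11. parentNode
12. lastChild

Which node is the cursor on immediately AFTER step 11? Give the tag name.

Answer: h2

Derivation:
After 1 (firstChild): section
After 2 (lastChild): article
After 3 (firstChild): img
After 4 (firstChild): img (no-op, stayed)
After 5 (parentNode): article
After 6 (lastChild): img
After 7 (lastChild): img (no-op, stayed)
After 8 (parentNode): article
After 9 (parentNode): section
After 10 (nextSibling): ol
After 11 (parentNode): h2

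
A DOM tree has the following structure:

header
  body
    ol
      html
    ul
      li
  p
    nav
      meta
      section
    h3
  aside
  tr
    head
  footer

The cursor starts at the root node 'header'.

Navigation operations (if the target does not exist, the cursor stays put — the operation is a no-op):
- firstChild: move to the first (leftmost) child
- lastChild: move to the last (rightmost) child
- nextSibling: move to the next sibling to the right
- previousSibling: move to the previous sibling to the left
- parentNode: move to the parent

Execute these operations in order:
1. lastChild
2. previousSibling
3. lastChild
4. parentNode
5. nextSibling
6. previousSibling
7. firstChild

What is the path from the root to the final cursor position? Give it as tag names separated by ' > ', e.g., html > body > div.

Answer: header > tr > head

Derivation:
After 1 (lastChild): footer
After 2 (previousSibling): tr
After 3 (lastChild): head
After 4 (parentNode): tr
After 5 (nextSibling): footer
After 6 (previousSibling): tr
After 7 (firstChild): head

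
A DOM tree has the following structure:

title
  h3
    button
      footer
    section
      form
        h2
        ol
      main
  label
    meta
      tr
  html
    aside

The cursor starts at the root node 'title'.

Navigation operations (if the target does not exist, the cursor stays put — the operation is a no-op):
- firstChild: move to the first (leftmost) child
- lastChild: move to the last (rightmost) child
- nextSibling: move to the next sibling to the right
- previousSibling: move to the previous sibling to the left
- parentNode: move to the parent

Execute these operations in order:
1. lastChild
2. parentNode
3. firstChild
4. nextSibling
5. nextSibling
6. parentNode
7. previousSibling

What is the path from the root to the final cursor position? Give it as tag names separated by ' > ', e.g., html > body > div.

After 1 (lastChild): html
After 2 (parentNode): title
After 3 (firstChild): h3
After 4 (nextSibling): label
After 5 (nextSibling): html
After 6 (parentNode): title
After 7 (previousSibling): title (no-op, stayed)

Answer: title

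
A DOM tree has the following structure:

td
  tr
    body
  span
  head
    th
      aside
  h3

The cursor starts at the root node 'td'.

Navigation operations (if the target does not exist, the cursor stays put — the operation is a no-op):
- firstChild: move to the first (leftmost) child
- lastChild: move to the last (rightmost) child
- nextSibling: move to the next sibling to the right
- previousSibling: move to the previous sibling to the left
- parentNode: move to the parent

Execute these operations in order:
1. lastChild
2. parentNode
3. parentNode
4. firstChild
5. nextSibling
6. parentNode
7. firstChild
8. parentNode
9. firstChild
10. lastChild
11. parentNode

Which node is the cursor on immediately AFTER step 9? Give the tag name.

Answer: tr

Derivation:
After 1 (lastChild): h3
After 2 (parentNode): td
After 3 (parentNode): td (no-op, stayed)
After 4 (firstChild): tr
After 5 (nextSibling): span
After 6 (parentNode): td
After 7 (firstChild): tr
After 8 (parentNode): td
After 9 (firstChild): tr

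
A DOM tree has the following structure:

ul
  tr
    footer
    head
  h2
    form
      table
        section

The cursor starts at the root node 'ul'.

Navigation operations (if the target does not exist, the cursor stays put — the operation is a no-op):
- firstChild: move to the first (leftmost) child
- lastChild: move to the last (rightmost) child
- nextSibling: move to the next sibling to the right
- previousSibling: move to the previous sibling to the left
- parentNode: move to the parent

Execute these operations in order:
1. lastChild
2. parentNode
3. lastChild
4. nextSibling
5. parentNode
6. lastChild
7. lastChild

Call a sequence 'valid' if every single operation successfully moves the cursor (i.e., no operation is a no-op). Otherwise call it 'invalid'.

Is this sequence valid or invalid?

Answer: invalid

Derivation:
After 1 (lastChild): h2
After 2 (parentNode): ul
After 3 (lastChild): h2
After 4 (nextSibling): h2 (no-op, stayed)
After 5 (parentNode): ul
After 6 (lastChild): h2
After 7 (lastChild): form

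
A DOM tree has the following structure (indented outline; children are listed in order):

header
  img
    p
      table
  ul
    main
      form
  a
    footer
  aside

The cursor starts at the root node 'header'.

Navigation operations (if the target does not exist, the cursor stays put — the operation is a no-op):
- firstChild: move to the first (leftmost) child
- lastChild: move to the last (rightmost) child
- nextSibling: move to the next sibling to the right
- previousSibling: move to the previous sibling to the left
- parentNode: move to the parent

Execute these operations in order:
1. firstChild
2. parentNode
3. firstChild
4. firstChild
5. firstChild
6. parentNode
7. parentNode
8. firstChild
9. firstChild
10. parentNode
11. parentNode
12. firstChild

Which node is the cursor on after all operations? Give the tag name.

After 1 (firstChild): img
After 2 (parentNode): header
After 3 (firstChild): img
After 4 (firstChild): p
After 5 (firstChild): table
After 6 (parentNode): p
After 7 (parentNode): img
After 8 (firstChild): p
After 9 (firstChild): table
After 10 (parentNode): p
After 11 (parentNode): img
After 12 (firstChild): p

Answer: p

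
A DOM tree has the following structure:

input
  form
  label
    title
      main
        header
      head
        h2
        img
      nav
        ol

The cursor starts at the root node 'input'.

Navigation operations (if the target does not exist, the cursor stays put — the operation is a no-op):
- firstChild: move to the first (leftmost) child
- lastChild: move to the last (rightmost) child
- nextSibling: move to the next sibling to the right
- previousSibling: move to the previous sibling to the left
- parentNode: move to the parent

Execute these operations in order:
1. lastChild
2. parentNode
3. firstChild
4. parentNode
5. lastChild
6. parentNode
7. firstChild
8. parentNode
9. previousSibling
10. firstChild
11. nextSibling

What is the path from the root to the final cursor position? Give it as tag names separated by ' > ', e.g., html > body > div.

Answer: input > label

Derivation:
After 1 (lastChild): label
After 2 (parentNode): input
After 3 (firstChild): form
After 4 (parentNode): input
After 5 (lastChild): label
After 6 (parentNode): input
After 7 (firstChild): form
After 8 (parentNode): input
After 9 (previousSibling): input (no-op, stayed)
After 10 (firstChild): form
After 11 (nextSibling): label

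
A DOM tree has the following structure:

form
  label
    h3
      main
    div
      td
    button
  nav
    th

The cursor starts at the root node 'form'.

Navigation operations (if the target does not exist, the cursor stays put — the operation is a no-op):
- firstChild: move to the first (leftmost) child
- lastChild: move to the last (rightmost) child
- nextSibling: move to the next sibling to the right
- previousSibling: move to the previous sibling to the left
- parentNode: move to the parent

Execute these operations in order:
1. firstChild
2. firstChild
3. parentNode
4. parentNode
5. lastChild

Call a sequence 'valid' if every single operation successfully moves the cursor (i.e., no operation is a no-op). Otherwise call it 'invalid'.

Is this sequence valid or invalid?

After 1 (firstChild): label
After 2 (firstChild): h3
After 3 (parentNode): label
After 4 (parentNode): form
After 5 (lastChild): nav

Answer: valid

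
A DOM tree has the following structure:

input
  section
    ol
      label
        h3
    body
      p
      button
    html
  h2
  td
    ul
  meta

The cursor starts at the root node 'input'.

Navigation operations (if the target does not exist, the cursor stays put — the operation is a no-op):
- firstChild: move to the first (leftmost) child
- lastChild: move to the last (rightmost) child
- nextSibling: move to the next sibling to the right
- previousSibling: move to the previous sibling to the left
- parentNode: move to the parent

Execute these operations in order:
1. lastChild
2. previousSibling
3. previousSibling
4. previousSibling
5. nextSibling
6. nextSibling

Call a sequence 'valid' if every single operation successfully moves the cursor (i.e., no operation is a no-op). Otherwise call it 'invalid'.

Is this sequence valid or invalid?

Answer: valid

Derivation:
After 1 (lastChild): meta
After 2 (previousSibling): td
After 3 (previousSibling): h2
After 4 (previousSibling): section
After 5 (nextSibling): h2
After 6 (nextSibling): td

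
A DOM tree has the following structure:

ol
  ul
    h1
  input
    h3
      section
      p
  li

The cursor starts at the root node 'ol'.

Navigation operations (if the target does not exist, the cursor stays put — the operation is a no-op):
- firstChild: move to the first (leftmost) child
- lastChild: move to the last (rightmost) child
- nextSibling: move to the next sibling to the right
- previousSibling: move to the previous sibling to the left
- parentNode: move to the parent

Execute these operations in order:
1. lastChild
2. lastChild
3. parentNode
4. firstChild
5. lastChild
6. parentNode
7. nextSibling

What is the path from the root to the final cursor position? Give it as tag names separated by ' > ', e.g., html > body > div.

Answer: ol > input

Derivation:
After 1 (lastChild): li
After 2 (lastChild): li (no-op, stayed)
After 3 (parentNode): ol
After 4 (firstChild): ul
After 5 (lastChild): h1
After 6 (parentNode): ul
After 7 (nextSibling): input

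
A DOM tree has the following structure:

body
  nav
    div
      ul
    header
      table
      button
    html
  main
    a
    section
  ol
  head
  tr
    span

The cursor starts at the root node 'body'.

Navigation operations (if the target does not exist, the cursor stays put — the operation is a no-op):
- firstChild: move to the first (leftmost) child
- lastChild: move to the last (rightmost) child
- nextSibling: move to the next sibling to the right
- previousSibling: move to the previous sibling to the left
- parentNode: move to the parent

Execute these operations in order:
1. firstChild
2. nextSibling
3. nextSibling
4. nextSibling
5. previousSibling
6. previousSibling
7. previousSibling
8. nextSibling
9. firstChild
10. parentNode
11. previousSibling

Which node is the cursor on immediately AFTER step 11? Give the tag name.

After 1 (firstChild): nav
After 2 (nextSibling): main
After 3 (nextSibling): ol
After 4 (nextSibling): head
After 5 (previousSibling): ol
After 6 (previousSibling): main
After 7 (previousSibling): nav
After 8 (nextSibling): main
After 9 (firstChild): a
After 10 (parentNode): main
After 11 (previousSibling): nav

Answer: nav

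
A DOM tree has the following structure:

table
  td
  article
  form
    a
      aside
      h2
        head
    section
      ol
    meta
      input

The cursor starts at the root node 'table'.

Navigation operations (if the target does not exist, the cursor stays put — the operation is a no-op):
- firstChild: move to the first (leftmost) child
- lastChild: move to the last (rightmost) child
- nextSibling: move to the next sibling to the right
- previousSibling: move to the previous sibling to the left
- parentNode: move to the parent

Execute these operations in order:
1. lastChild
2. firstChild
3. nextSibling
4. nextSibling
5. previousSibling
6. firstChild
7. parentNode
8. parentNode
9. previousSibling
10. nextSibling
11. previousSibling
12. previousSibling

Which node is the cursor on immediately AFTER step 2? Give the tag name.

After 1 (lastChild): form
After 2 (firstChild): a

Answer: a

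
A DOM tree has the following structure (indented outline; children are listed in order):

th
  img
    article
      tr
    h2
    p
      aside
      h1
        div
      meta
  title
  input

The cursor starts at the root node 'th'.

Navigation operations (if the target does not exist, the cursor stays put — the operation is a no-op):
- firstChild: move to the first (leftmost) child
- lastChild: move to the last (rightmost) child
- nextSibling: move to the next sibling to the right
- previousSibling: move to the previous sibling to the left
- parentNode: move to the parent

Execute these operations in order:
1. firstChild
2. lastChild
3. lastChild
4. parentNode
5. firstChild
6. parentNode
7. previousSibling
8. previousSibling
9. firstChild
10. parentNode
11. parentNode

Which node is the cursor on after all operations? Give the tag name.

After 1 (firstChild): img
After 2 (lastChild): p
After 3 (lastChild): meta
After 4 (parentNode): p
After 5 (firstChild): aside
After 6 (parentNode): p
After 7 (previousSibling): h2
After 8 (previousSibling): article
After 9 (firstChild): tr
After 10 (parentNode): article
After 11 (parentNode): img

Answer: img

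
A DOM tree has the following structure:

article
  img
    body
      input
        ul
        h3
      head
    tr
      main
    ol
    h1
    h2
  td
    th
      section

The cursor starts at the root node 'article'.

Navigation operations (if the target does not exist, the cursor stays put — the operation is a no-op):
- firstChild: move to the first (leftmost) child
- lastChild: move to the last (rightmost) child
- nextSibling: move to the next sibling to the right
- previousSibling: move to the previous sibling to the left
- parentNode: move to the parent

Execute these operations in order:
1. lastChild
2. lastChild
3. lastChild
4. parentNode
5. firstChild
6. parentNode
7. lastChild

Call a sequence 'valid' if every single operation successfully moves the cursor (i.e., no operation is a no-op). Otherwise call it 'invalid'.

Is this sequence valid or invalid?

Answer: valid

Derivation:
After 1 (lastChild): td
After 2 (lastChild): th
After 3 (lastChild): section
After 4 (parentNode): th
After 5 (firstChild): section
After 6 (parentNode): th
After 7 (lastChild): section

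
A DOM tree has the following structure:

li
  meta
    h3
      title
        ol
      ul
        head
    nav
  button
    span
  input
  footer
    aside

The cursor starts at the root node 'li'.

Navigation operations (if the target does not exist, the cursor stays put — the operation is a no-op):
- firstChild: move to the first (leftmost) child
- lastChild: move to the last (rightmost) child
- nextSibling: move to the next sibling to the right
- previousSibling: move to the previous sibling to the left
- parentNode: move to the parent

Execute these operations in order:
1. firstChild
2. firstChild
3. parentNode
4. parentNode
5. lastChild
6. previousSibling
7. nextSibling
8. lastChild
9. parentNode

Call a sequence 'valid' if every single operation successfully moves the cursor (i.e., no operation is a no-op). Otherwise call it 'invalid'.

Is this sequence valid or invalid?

Answer: valid

Derivation:
After 1 (firstChild): meta
After 2 (firstChild): h3
After 3 (parentNode): meta
After 4 (parentNode): li
After 5 (lastChild): footer
After 6 (previousSibling): input
After 7 (nextSibling): footer
After 8 (lastChild): aside
After 9 (parentNode): footer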